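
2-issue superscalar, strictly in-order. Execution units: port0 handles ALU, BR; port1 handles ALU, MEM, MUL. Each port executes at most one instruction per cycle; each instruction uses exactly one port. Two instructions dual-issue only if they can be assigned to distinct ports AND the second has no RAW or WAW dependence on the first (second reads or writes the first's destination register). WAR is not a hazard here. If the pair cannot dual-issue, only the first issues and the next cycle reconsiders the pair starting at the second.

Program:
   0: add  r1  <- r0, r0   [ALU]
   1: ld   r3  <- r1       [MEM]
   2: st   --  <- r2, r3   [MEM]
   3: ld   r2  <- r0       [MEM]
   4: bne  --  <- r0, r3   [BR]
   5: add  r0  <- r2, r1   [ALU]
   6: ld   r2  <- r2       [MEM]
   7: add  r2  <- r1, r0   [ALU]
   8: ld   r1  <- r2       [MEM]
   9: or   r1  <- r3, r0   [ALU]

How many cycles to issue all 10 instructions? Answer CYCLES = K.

CYCLES = 8

[0] i0  add  -- RAW r1
[1] i1  ld  -- no-port MEM/MEM
[2] i2  st  -- no-port MEM/MEM
[3] i3+i4  ld/bne  -- 2-wide
[4] i5+i6  add/ld  -- 2-wide
[5] i7  add  -- RAW r2
[6] i8  ld  -- WAW r1
[7] i9  or  -- tail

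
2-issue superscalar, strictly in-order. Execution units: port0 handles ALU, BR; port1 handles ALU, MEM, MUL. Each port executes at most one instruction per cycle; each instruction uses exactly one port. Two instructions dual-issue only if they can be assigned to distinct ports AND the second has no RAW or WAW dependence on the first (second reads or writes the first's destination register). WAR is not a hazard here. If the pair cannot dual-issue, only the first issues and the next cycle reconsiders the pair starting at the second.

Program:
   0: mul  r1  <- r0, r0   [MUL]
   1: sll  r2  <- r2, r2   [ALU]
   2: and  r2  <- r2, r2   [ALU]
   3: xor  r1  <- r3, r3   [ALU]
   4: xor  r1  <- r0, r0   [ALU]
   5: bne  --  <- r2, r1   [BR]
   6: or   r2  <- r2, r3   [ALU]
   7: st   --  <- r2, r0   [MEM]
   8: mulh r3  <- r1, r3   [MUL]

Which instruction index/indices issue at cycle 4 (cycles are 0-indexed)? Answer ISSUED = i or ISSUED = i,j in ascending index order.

  cy0 -> i0/i1 (mul.MUL/sll.ALU) pair
  cy1 -> i2/i3 (and.ALU/xor.ALU) pair
  cy2 -> i4 (xor.ALU) RAW r1
  cy3 -> i5/i6 (bne.BR/or.ALU) pair
  cy4 -> i7 (st.MEM) no-port MEM/MUL
  cy5 -> i8 (mulh.MUL) tail

ISSUED = 7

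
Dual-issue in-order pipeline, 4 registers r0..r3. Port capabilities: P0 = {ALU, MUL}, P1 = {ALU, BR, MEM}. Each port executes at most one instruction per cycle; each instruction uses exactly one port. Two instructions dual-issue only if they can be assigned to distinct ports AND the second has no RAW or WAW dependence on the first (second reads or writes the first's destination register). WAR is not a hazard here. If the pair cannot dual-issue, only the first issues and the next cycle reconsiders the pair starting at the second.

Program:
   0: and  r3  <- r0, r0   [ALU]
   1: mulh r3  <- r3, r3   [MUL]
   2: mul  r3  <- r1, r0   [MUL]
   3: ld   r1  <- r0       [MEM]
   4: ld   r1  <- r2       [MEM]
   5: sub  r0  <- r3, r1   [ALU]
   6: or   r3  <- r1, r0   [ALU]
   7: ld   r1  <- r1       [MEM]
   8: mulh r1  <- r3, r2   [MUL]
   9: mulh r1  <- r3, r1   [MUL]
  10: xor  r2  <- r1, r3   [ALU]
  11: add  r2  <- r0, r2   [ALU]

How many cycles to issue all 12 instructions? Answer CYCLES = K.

CYCLES = 10

  cy0 -> i0 (and.ALU) RAW+WAW r3
  cy1 -> i1 (mulh.MUL) no-port MUL/MUL
  cy2 -> i2&i3 (mul.MUL ld.MEM) dual
  cy3 -> i4 (ld.MEM) RAW r1
  cy4 -> i5 (sub.ALU) RAW r0
  cy5 -> i6&i7 (or.ALU ld.MEM) dual
  cy6 -> i8 (mulh.MUL) no-port MUL/MUL
  cy7 -> i9 (mulh.MUL) RAW r1
  cy8 -> i10 (xor.ALU) RAW+WAW r2
  cy9 -> i11 (add.ALU) tail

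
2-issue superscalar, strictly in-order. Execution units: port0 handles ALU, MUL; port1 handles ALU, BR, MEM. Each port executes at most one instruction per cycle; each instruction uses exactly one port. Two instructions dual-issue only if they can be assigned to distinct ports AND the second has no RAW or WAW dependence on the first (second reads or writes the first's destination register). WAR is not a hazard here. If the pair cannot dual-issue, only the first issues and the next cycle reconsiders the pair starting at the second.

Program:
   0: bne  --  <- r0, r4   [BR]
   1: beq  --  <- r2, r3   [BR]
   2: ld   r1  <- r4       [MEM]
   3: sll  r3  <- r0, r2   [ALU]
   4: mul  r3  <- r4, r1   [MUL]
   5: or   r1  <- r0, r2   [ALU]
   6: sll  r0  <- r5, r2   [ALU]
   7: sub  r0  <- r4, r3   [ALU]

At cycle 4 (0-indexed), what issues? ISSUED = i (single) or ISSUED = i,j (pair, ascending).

ISSUED = 6

[0] i0  bne.BR  -- no-port BR/BR
[1] i1  beq.BR  -- no-port BR/MEM
[2] i2&i3  ld.MEM;sll.ALU  -- dual
[3] i4&i5  mul.MUL;or.ALU  -- dual
[4] i6  sll.ALU  -- WAW r0
[5] i7  sub.ALU  -- tail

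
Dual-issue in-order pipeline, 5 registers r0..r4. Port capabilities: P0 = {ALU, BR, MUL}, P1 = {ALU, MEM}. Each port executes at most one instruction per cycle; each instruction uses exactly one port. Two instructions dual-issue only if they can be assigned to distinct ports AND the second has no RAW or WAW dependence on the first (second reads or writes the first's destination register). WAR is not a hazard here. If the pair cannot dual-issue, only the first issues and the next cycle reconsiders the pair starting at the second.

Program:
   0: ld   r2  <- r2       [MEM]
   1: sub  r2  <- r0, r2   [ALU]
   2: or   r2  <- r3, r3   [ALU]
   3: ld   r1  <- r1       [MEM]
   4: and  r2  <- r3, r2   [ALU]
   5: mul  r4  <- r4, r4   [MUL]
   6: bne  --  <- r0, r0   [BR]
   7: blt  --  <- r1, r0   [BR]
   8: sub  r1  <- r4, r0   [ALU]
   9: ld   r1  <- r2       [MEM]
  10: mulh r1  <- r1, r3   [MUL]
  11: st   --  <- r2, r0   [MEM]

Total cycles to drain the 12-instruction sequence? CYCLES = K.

c0: i0 ld.MEM  RAW+WAW r2
c1: i1 sub.ALU  WAW r2
c2: i2/i3 or.ALU;ld.MEM  2-wide
c3: i4/i5 and.ALU;mul.MUL  2-wide
c4: i6 bne.BR  no-port BR/BR
c5: i7/i8 blt.BR;sub.ALU  2-wide
c6: i9 ld.MEM  RAW+WAW r1
c7: i10/i11 mulh.MUL;st.MEM  2-wide

CYCLES = 8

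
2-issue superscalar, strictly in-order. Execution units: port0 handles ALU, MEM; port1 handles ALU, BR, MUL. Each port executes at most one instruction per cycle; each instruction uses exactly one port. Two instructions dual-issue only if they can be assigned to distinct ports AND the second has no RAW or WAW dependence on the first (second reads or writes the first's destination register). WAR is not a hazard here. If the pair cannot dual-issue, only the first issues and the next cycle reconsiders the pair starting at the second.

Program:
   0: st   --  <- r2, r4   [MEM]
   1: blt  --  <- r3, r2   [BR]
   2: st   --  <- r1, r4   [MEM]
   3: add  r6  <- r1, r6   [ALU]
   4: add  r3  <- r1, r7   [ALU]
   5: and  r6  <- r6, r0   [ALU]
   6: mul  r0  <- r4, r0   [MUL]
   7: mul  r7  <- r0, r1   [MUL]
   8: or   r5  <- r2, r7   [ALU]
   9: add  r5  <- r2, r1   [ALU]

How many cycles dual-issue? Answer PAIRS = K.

[0] i0/i1  st.MEM/blt.BR  -- 2-wide
[1] i2/i3  st.MEM/add.ALU  -- 2-wide
[2] i4/i5  add.ALU/and.ALU  -- 2-wide
[3] i6  mul.MUL  -- no-port MUL/MUL
[4] i7  mul.MUL  -- RAW r7
[5] i8  or.ALU  -- WAW r5
[6] i9  add.ALU  -- tail

PAIRS = 3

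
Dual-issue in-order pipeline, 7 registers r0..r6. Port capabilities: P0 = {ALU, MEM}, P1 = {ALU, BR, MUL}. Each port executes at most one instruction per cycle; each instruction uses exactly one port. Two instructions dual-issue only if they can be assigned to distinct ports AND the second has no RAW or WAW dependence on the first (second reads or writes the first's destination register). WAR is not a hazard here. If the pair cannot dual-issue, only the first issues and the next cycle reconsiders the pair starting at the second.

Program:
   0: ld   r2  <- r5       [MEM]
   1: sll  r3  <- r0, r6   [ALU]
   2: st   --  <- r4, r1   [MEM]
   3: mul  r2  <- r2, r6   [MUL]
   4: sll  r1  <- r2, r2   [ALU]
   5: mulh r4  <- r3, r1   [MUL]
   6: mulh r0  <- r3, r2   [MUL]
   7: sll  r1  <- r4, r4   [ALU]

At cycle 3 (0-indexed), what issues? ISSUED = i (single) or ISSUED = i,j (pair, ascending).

t=0 i0/i1:ld.MEM+sll.ALU ; dual
t=1 i2/i3:st.MEM+mul.MUL ; dual
t=2 i4:sll.ALU ; RAW r1
t=3 i5:mulh.MUL ; no-port MUL/MUL
t=4 i6/i7:mulh.MUL+sll.ALU ; dual

ISSUED = 5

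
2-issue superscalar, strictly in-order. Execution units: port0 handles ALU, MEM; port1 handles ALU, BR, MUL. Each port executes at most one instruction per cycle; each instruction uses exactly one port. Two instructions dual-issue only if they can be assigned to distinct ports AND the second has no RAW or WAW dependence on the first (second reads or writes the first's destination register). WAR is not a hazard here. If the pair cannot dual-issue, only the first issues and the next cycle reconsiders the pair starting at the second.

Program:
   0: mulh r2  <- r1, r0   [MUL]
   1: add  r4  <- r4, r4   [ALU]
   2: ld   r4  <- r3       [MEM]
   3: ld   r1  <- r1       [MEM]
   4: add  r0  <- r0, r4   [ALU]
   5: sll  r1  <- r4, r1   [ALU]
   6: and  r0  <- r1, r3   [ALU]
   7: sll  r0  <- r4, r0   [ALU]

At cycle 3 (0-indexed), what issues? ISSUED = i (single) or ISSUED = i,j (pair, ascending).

0. mulh.MUL+add.ALU @i0+i1  | pair
1. ld.MEM @i2  | no-port MEM/MEM
2. ld.MEM+add.ALU @i3+i4  | pair
3. sll.ALU @i5  | RAW r1
4. and.ALU @i6  | RAW+WAW r0
5. sll.ALU @i7  | tail

ISSUED = 5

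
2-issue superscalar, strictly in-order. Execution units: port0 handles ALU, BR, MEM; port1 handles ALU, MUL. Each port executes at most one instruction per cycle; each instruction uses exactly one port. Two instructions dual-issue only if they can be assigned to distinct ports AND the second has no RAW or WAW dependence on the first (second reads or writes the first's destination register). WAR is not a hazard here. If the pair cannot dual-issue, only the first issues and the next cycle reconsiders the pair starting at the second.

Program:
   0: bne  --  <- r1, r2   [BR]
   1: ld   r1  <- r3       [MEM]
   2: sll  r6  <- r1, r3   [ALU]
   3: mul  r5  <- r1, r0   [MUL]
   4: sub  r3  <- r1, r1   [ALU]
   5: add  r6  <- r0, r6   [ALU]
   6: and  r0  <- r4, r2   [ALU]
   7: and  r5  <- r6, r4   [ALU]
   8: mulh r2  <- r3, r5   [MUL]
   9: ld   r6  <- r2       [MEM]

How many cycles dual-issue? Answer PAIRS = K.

PAIRS = 3

#0 head=0: bne i0 no-port BR/MEM
#1 head=1: ld i1 RAW r1
#2 head=2: sll;mul i2/i3 2-wide
#3 head=4: sub;add i4/i5 2-wide
#4 head=6: and;and i6/i7 2-wide
#5 head=8: mulh i8 RAW r2
#6 head=9: ld i9 tail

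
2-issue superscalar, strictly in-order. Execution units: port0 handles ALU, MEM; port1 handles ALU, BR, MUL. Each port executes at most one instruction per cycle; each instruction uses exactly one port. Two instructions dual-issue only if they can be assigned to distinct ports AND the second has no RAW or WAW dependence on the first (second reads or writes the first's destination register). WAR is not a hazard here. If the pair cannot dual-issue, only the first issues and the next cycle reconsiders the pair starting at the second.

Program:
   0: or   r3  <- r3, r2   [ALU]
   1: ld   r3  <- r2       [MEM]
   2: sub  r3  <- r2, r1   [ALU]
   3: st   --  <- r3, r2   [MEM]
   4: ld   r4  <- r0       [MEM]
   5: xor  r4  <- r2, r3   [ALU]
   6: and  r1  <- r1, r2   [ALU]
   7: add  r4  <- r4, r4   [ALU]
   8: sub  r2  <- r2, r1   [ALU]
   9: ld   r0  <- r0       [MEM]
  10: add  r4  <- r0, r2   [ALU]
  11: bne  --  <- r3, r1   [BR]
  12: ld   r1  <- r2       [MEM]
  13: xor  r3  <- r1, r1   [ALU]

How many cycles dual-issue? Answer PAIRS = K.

PAIRS = 3

c0: i0 or.ALU  WAW r3
c1: i1 ld.MEM  WAW r3
c2: i2 sub.ALU  RAW r3
c3: i3 st.MEM  no-port MEM/MEM
c4: i4 ld.MEM  WAW r4
c5: i5&i6 xor.ALU;and.ALU  pair
c6: i7&i8 add.ALU;sub.ALU  pair
c7: i9 ld.MEM  RAW r0
c8: i10&i11 add.ALU;bne.BR  pair
c9: i12 ld.MEM  RAW r1
c10: i13 xor.ALU  tail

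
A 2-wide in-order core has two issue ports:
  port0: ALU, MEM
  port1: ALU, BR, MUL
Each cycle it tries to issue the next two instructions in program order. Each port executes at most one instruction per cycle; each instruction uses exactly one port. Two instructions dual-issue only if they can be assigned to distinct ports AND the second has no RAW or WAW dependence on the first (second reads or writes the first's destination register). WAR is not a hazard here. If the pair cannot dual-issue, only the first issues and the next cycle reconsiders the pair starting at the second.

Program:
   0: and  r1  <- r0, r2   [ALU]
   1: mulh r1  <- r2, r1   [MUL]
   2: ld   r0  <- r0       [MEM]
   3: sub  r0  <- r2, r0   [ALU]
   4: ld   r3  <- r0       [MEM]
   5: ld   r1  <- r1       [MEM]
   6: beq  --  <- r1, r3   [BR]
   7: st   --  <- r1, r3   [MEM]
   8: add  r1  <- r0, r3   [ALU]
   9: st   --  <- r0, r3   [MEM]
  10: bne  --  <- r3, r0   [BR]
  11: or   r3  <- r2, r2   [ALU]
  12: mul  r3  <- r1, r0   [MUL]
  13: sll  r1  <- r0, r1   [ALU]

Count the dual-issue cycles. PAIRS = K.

PAIRS = 5

[0] i0  and  -- RAW+WAW r1
[1] i1,i2  mulh;ld  -- dual
[2] i3  sub  -- RAW r0
[3] i4  ld  -- no-port MEM/MEM
[4] i5  ld  -- RAW r1
[5] i6,i7  beq;st  -- dual
[6] i8,i9  add;st  -- dual
[7] i10,i11  bne;or  -- dual
[8] i12,i13  mul;sll  -- dual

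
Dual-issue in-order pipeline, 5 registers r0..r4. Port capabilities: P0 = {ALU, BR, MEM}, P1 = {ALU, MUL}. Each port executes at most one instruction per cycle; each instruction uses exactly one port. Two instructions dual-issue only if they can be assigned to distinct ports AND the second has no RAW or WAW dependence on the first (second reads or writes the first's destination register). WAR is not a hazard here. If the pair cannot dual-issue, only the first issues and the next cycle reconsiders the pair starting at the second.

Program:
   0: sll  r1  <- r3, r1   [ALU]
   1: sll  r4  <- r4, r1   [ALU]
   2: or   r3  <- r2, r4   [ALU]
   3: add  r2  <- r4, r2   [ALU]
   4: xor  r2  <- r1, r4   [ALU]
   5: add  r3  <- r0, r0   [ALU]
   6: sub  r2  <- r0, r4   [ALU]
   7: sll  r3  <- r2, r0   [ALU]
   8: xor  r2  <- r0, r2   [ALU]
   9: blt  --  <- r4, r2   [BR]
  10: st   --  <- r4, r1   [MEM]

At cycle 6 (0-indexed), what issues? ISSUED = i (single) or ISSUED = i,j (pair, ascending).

ISSUED = 9

  cy0 -> i0 (sll.ALU) RAW r1
  cy1 -> i1 (sll.ALU) RAW r4
  cy2 -> i2,i3 (or.ALU/add.ALU) dual
  cy3 -> i4,i5 (xor.ALU/add.ALU) dual
  cy4 -> i6 (sub.ALU) RAW r2
  cy5 -> i7,i8 (sll.ALU/xor.ALU) dual
  cy6 -> i9 (blt.BR) no-port BR/MEM
  cy7 -> i10 (st.MEM) tail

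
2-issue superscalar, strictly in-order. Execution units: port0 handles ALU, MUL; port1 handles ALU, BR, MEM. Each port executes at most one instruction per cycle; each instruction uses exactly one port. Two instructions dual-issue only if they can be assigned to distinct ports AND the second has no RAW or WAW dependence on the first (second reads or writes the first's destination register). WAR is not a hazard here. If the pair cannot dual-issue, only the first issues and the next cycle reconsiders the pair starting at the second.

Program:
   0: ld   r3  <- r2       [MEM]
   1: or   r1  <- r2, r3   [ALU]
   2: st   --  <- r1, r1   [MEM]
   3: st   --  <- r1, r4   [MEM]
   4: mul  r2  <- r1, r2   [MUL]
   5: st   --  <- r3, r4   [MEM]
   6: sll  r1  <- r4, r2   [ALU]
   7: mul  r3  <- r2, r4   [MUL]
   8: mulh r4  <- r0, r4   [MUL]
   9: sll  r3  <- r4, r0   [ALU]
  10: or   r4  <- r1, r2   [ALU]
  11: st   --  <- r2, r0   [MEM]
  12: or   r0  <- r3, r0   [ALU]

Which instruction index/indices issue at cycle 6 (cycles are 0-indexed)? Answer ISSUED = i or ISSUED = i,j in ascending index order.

ISSUED = 8

[0] i0  ld.MEM  -- RAW r3
[1] i1  or.ALU  -- RAW r1
[2] i2  st.MEM  -- no-port MEM/MEM
[3] i3&i4  st.MEM/mul.MUL  -- 2-wide
[4] i5&i6  st.MEM/sll.ALU  -- 2-wide
[5] i7  mul.MUL  -- no-port MUL/MUL
[6] i8  mulh.MUL  -- RAW r4
[7] i9&i10  sll.ALU/or.ALU  -- 2-wide
[8] i11&i12  st.MEM/or.ALU  -- 2-wide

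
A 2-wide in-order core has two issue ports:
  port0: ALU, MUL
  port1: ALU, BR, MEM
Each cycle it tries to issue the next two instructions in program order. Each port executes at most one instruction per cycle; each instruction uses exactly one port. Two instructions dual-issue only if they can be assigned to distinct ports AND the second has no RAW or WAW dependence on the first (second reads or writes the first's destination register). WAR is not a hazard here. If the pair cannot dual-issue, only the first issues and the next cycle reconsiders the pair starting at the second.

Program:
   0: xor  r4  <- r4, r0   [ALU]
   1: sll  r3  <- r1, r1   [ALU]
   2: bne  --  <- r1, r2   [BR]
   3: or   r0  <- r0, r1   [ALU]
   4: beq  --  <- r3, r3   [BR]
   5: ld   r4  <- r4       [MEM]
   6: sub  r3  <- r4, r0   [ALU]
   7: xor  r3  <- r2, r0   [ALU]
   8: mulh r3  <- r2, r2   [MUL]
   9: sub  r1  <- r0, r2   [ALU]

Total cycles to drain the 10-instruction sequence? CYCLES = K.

CYCLES = 7

  cy0 -> i0&i1 (xor.ALU;sll.ALU) dual
  cy1 -> i2&i3 (bne.BR;or.ALU) dual
  cy2 -> i4 (beq.BR) no-port BR/MEM
  cy3 -> i5 (ld.MEM) RAW r4
  cy4 -> i6 (sub.ALU) WAW r3
  cy5 -> i7 (xor.ALU) WAW r3
  cy6 -> i8&i9 (mulh.MUL;sub.ALU) dual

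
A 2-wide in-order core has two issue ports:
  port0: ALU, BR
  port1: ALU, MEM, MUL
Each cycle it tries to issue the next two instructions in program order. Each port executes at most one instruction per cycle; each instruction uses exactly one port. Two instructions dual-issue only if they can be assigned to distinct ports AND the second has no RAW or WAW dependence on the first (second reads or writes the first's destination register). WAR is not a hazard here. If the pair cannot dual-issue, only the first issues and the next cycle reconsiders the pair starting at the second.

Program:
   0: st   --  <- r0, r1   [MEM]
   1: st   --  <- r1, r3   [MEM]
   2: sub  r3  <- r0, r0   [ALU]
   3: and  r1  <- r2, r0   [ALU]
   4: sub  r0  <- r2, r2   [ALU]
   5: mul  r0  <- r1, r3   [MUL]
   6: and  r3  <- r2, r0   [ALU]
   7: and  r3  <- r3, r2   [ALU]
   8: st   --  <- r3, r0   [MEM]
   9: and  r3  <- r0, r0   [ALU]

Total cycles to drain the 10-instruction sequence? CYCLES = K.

CYCLES = 7

0. st @i0  | no-port MEM/MEM
1. st/sub @i1&i2  | pair
2. and/sub @i3&i4  | pair
3. mul @i5  | RAW r0
4. and @i6  | RAW+WAW r3
5. and @i7  | RAW r3
6. st/and @i8&i9  | pair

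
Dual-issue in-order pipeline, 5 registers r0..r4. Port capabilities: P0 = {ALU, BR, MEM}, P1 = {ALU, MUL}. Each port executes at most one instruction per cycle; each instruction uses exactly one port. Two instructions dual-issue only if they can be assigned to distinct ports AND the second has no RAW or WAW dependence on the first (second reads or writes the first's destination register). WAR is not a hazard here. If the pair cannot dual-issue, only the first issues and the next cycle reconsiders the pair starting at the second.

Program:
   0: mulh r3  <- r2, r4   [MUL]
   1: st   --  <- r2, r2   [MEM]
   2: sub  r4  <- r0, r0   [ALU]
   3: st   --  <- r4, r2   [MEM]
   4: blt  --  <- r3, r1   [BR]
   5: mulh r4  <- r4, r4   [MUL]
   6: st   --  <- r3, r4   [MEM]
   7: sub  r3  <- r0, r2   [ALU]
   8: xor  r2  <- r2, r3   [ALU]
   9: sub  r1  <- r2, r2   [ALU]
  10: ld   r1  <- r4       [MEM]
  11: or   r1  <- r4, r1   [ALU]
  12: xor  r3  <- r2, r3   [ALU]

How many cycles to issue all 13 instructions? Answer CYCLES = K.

CYCLES = 9

[0] i0&i1  mulh.MUL/st.MEM  -- dual
[1] i2  sub.ALU  -- RAW r4
[2] i3  st.MEM  -- no-port MEM/BR
[3] i4&i5  blt.BR/mulh.MUL  -- dual
[4] i6&i7  st.MEM/sub.ALU  -- dual
[5] i8  xor.ALU  -- RAW r2
[6] i9  sub.ALU  -- WAW r1
[7] i10  ld.MEM  -- RAW+WAW r1
[8] i11&i12  or.ALU/xor.ALU  -- dual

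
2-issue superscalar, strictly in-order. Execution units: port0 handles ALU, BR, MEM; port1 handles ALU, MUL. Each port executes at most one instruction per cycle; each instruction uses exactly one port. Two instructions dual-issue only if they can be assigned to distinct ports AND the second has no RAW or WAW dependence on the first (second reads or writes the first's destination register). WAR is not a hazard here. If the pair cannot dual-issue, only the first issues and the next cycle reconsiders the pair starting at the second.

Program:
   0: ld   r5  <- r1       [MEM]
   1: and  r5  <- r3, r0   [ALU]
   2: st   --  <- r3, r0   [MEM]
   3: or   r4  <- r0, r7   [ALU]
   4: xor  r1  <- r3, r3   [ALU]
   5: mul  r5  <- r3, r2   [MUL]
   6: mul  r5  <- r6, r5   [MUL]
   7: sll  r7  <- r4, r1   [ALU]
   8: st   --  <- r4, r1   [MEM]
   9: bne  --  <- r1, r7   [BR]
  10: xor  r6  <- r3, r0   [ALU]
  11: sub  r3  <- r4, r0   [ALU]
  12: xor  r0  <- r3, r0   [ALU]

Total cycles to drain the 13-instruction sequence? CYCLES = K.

CYCLES = 9

0. ld.MEM @i0  | WAW r5
1. and.ALU/st.MEM @i1/i2  | dual
2. or.ALU/xor.ALU @i3/i4  | dual
3. mul.MUL @i5  | no-port MUL/MUL
4. mul.MUL/sll.ALU @i6/i7  | dual
5. st.MEM @i8  | no-port MEM/BR
6. bne.BR/xor.ALU @i9/i10  | dual
7. sub.ALU @i11  | RAW r3
8. xor.ALU @i12  | tail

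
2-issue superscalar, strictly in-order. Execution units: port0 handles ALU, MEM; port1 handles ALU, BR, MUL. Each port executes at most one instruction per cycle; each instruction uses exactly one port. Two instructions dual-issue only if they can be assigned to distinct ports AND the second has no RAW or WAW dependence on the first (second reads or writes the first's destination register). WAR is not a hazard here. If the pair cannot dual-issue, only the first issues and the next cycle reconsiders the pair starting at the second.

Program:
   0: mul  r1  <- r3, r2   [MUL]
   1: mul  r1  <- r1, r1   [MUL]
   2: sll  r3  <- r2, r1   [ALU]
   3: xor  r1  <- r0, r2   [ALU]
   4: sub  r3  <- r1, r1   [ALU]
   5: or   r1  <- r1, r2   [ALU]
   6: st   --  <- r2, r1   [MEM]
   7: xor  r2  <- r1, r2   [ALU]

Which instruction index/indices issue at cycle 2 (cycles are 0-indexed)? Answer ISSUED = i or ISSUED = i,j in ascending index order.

#0 head=0: mul.MUL i0 no-port MUL/MUL
#1 head=1: mul.MUL i1 RAW r1
#2 head=2: sll.ALU;xor.ALU i2&i3 2-wide
#3 head=4: sub.ALU;or.ALU i4&i5 2-wide
#4 head=6: st.MEM;xor.ALU i6&i7 2-wide

ISSUED = 2,3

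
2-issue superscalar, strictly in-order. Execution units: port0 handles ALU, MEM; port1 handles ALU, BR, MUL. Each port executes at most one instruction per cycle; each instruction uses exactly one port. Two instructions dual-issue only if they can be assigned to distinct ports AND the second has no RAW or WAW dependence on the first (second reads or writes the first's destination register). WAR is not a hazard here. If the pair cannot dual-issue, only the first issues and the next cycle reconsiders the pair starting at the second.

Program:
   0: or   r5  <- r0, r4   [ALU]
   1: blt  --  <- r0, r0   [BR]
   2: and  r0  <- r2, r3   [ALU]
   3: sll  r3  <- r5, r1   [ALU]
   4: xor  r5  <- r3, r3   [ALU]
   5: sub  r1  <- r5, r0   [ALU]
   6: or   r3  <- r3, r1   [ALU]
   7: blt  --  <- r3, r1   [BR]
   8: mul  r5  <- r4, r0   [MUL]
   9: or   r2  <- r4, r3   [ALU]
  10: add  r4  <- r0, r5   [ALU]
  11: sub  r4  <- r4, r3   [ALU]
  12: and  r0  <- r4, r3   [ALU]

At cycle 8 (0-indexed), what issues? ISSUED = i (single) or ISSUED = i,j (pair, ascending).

0. or.ALU+blt.BR @i0+i1  | 2-wide
1. and.ALU+sll.ALU @i2+i3  | 2-wide
2. xor.ALU @i4  | RAW r5
3. sub.ALU @i5  | RAW r1
4. or.ALU @i6  | RAW r3
5. blt.BR @i7  | no-port BR/MUL
6. mul.MUL+or.ALU @i8+i9  | 2-wide
7. add.ALU @i10  | RAW+WAW r4
8. sub.ALU @i11  | RAW r4
9. and.ALU @i12  | tail

ISSUED = 11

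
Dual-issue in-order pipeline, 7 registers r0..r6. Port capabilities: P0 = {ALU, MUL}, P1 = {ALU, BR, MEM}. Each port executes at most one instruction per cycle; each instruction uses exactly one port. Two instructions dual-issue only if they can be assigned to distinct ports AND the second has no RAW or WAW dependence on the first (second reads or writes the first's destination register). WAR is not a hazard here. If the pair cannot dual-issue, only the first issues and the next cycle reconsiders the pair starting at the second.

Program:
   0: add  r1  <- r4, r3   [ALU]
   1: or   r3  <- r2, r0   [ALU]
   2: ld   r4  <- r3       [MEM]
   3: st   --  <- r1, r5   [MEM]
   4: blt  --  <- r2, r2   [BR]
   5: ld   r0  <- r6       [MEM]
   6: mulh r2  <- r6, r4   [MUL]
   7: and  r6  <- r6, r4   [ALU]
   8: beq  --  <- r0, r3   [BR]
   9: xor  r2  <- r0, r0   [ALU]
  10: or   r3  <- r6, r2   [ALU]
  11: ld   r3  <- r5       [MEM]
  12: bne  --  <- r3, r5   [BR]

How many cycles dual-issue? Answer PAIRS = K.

c0: i0,i1 add;or  2-wide
c1: i2 ld  no-port MEM/MEM
c2: i3 st  no-port MEM/BR
c3: i4 blt  no-port BR/MEM
c4: i5,i6 ld;mulh  2-wide
c5: i7,i8 and;beq  2-wide
c6: i9 xor  RAW r2
c7: i10 or  WAW r3
c8: i11 ld  no-port MEM/BR
c9: i12 bne  tail

PAIRS = 3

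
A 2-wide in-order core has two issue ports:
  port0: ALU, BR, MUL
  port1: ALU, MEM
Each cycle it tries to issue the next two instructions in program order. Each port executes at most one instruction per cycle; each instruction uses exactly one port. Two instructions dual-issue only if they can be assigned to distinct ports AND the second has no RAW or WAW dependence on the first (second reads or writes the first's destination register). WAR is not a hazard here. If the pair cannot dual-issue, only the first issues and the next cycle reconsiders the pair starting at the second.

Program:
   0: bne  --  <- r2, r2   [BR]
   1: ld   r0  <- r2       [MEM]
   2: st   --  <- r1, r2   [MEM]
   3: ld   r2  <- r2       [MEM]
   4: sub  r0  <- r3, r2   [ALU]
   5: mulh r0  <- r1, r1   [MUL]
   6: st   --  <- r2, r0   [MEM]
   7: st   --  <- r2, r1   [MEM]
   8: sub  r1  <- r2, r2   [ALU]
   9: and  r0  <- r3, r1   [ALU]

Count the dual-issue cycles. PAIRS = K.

#0 head=0: bne.BR;ld.MEM i0+i1 pair
#1 head=2: st.MEM i2 no-port MEM/MEM
#2 head=3: ld.MEM i3 RAW r2
#3 head=4: sub.ALU i4 WAW r0
#4 head=5: mulh.MUL i5 RAW r0
#5 head=6: st.MEM i6 no-port MEM/MEM
#6 head=7: st.MEM;sub.ALU i7+i8 pair
#7 head=9: and.ALU i9 tail

PAIRS = 2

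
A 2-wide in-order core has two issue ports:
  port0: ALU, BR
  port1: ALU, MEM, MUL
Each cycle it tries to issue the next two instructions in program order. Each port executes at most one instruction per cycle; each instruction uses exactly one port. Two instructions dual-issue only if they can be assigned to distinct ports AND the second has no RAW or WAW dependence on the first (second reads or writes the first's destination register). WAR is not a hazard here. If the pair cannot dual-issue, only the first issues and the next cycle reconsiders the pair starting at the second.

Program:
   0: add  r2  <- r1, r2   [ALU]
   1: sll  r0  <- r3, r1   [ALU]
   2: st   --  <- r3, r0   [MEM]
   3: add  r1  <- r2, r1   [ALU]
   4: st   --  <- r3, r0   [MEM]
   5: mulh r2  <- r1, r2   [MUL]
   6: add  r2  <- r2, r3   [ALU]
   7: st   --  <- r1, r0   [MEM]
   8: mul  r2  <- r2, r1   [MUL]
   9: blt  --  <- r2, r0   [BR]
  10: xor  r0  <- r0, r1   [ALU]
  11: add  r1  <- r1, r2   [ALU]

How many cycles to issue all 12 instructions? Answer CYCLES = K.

CYCLES = 8

  cy0 -> i0+i1 (add sll) dual
  cy1 -> i2+i3 (st add) dual
  cy2 -> i4 (st) no-port MEM/MUL
  cy3 -> i5 (mulh) RAW+WAW r2
  cy4 -> i6+i7 (add st) dual
  cy5 -> i8 (mul) RAW r2
  cy6 -> i9+i10 (blt xor) dual
  cy7 -> i11 (add) tail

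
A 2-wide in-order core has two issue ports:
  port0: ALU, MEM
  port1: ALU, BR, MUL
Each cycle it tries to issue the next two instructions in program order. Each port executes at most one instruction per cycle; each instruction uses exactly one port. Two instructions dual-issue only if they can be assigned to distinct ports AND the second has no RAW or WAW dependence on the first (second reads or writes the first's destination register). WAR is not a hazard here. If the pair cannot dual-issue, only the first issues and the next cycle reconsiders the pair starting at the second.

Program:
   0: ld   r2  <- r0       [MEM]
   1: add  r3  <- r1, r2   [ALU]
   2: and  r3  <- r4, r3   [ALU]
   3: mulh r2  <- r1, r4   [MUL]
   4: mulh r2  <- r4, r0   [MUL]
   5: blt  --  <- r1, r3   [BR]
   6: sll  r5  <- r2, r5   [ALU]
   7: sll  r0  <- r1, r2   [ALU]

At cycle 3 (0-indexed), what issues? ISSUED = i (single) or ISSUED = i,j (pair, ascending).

#0 head=0: ld.MEM i0 RAW r2
#1 head=1: add.ALU i1 RAW+WAW r3
#2 head=2: and.ALU/mulh.MUL i2+i3 pair
#3 head=4: mulh.MUL i4 no-port MUL/BR
#4 head=5: blt.BR/sll.ALU i5+i6 pair
#5 head=7: sll.ALU i7 tail

ISSUED = 4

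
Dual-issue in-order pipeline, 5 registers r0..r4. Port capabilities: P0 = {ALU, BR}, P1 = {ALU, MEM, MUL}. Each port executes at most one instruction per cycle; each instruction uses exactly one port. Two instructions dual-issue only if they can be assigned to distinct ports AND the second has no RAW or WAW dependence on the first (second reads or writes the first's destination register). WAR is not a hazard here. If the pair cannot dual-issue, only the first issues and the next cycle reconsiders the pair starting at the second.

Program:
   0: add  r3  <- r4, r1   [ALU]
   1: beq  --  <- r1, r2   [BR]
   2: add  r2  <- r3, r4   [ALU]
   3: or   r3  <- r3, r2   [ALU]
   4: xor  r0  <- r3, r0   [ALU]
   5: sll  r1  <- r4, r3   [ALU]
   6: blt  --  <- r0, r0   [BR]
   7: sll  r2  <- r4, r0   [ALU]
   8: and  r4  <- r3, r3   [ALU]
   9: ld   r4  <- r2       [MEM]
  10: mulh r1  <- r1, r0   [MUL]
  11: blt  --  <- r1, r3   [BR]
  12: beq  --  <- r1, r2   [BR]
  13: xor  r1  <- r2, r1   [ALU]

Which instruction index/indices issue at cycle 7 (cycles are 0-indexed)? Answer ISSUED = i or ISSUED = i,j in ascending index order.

ISSUED = 10

  cy0 -> i0,i1 (add.ALU/beq.BR) dual
  cy1 -> i2 (add.ALU) RAW r2
  cy2 -> i3 (or.ALU) RAW r3
  cy3 -> i4,i5 (xor.ALU/sll.ALU) dual
  cy4 -> i6,i7 (blt.BR/sll.ALU) dual
  cy5 -> i8 (and.ALU) WAW r4
  cy6 -> i9 (ld.MEM) no-port MEM/MUL
  cy7 -> i10 (mulh.MUL) RAW r1
  cy8 -> i11 (blt.BR) no-port BR/BR
  cy9 -> i12,i13 (beq.BR/xor.ALU) dual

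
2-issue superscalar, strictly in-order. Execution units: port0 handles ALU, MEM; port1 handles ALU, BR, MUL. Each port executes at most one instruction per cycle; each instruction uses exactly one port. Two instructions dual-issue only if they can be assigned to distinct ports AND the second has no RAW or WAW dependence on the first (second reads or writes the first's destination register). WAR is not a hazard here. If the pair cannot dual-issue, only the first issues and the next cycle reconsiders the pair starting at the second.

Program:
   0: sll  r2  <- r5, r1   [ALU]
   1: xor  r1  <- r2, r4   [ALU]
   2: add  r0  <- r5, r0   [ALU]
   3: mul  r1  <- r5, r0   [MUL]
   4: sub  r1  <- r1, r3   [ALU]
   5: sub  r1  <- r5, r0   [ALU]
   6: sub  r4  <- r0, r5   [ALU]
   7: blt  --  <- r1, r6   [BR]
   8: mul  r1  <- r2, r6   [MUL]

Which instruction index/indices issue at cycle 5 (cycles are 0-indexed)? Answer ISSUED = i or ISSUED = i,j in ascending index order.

ISSUED = 7

c0: i0 sll.ALU  RAW r2
c1: i1/i2 xor.ALU+add.ALU  2-wide
c2: i3 mul.MUL  RAW+WAW r1
c3: i4 sub.ALU  WAW r1
c4: i5/i6 sub.ALU+sub.ALU  2-wide
c5: i7 blt.BR  no-port BR/MUL
c6: i8 mul.MUL  tail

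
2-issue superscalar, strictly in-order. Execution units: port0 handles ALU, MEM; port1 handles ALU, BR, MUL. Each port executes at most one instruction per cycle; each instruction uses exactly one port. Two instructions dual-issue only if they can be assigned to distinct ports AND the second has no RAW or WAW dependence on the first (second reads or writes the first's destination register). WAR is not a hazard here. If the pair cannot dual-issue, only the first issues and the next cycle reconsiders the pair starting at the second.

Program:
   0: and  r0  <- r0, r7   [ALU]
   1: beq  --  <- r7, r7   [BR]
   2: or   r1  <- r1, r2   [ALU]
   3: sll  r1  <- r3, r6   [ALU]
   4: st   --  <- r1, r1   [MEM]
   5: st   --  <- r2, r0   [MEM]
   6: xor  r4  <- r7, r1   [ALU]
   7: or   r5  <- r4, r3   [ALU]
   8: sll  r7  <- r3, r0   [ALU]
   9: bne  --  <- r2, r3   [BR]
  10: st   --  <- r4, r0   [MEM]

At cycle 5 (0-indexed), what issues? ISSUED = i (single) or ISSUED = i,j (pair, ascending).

0. and+beq @i0/i1  | dual
1. or @i2  | WAW r1
2. sll @i3  | RAW r1
3. st @i4  | no-port MEM/MEM
4. st+xor @i5/i6  | dual
5. or+sll @i7/i8  | dual
6. bne+st @i9/i10  | dual

ISSUED = 7,8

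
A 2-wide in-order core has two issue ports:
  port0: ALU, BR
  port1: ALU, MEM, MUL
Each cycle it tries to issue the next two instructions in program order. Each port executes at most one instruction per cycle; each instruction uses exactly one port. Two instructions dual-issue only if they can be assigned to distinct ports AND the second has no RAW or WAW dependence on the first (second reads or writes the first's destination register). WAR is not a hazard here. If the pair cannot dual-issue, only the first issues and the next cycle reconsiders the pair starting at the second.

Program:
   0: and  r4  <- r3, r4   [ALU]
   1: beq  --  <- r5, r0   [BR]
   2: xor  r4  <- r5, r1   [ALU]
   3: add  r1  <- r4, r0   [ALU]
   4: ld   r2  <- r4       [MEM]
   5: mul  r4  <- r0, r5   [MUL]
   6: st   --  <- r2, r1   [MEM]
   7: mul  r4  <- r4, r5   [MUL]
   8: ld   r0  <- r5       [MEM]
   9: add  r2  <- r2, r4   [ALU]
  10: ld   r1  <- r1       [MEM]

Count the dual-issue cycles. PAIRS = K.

0. and;beq @i0,i1  | 2-wide
1. xor @i2  | RAW r4
2. add;ld @i3,i4  | 2-wide
3. mul @i5  | no-port MUL/MEM
4. st @i6  | no-port MEM/MUL
5. mul @i7  | no-port MUL/MEM
6. ld;add @i8,i9  | 2-wide
7. ld @i10  | tail

PAIRS = 3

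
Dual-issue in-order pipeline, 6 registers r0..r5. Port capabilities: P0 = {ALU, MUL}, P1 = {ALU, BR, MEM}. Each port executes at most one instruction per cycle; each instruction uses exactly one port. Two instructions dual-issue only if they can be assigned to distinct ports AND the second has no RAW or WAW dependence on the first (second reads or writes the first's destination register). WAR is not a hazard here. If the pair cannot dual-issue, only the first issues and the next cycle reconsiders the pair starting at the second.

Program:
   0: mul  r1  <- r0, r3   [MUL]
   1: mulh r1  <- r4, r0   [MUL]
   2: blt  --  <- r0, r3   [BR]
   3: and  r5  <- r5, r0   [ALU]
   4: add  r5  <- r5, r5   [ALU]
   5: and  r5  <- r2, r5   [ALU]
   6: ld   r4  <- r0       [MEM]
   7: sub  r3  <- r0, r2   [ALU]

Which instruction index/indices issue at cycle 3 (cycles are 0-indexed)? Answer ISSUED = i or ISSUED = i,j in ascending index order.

  cy0 -> i0 (mul) no-port MUL/MUL
  cy1 -> i1&i2 (mulh+blt) pair
  cy2 -> i3 (and) RAW+WAW r5
  cy3 -> i4 (add) RAW+WAW r5
  cy4 -> i5&i6 (and+ld) pair
  cy5 -> i7 (sub) tail

ISSUED = 4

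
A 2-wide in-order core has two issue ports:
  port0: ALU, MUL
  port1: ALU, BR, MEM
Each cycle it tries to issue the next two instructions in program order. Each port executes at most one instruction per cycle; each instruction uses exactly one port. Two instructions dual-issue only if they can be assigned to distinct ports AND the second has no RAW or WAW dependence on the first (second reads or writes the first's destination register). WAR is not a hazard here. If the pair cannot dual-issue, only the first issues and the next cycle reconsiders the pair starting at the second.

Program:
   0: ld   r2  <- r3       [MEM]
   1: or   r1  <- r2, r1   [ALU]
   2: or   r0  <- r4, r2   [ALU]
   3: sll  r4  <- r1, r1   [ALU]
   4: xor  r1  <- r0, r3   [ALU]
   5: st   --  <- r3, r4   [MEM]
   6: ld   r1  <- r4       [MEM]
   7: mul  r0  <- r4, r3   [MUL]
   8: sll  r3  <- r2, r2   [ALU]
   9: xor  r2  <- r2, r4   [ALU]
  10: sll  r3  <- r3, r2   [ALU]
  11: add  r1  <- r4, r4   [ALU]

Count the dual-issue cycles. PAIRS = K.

  cy0 -> i0 (ld.MEM) RAW r2
  cy1 -> i1,i2 (or.ALU;or.ALU) dual
  cy2 -> i3,i4 (sll.ALU;xor.ALU) dual
  cy3 -> i5 (st.MEM) no-port MEM/MEM
  cy4 -> i6,i7 (ld.MEM;mul.MUL) dual
  cy5 -> i8,i9 (sll.ALU;xor.ALU) dual
  cy6 -> i10,i11 (sll.ALU;add.ALU) dual

PAIRS = 5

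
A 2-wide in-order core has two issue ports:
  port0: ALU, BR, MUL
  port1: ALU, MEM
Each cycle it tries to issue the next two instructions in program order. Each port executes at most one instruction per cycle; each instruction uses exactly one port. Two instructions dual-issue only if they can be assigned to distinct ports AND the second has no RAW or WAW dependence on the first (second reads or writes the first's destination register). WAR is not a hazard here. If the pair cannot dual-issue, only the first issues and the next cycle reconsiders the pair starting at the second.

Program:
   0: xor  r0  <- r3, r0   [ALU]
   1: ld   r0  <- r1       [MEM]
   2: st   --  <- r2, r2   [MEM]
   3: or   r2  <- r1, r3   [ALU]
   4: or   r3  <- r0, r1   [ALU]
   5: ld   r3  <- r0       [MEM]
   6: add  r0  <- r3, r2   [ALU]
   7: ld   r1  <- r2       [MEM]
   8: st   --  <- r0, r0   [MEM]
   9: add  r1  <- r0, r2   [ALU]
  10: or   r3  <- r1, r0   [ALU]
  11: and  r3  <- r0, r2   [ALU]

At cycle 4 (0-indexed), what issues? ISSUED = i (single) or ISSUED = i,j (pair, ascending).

0. xor.ALU @i0  | WAW r0
1. ld.MEM @i1  | no-port MEM/MEM
2. st.MEM+or.ALU @i2/i3  | pair
3. or.ALU @i4  | WAW r3
4. ld.MEM @i5  | RAW r3
5. add.ALU+ld.MEM @i6/i7  | pair
6. st.MEM+add.ALU @i8/i9  | pair
7. or.ALU @i10  | WAW r3
8. and.ALU @i11  | tail

ISSUED = 5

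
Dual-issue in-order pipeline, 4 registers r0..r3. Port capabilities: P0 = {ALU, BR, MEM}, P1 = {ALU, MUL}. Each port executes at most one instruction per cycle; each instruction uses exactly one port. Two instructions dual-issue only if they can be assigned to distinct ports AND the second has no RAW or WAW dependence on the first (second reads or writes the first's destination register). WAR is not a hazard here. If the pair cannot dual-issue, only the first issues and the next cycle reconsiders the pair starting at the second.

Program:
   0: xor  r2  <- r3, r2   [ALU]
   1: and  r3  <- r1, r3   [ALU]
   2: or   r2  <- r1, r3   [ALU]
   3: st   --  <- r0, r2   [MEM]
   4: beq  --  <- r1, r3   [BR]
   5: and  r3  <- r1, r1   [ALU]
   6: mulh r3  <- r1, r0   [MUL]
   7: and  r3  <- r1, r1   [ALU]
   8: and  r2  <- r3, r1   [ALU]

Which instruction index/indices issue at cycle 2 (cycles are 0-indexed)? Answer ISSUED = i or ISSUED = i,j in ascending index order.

ISSUED = 3

#0 head=0: xor.ALU/and.ALU i0&i1 dual
#1 head=2: or.ALU i2 RAW r2
#2 head=3: st.MEM i3 no-port MEM/BR
#3 head=4: beq.BR/and.ALU i4&i5 dual
#4 head=6: mulh.MUL i6 WAW r3
#5 head=7: and.ALU i7 RAW r3
#6 head=8: and.ALU i8 tail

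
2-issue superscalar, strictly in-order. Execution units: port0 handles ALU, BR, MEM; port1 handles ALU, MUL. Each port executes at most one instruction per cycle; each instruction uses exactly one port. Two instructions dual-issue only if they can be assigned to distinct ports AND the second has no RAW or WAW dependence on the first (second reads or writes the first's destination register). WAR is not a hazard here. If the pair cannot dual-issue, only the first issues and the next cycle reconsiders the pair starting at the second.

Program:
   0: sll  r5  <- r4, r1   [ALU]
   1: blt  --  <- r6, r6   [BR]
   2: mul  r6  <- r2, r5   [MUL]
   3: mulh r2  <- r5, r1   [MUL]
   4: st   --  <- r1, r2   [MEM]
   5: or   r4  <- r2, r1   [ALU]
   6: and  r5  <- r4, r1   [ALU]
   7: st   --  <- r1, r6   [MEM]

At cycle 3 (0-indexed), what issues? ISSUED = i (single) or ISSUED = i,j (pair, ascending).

ISSUED = 4,5

t=0 i0+i1:sll;blt ; pair
t=1 i2:mul ; no-port MUL/MUL
t=2 i3:mulh ; RAW r2
t=3 i4+i5:st;or ; pair
t=4 i6+i7:and;st ; pair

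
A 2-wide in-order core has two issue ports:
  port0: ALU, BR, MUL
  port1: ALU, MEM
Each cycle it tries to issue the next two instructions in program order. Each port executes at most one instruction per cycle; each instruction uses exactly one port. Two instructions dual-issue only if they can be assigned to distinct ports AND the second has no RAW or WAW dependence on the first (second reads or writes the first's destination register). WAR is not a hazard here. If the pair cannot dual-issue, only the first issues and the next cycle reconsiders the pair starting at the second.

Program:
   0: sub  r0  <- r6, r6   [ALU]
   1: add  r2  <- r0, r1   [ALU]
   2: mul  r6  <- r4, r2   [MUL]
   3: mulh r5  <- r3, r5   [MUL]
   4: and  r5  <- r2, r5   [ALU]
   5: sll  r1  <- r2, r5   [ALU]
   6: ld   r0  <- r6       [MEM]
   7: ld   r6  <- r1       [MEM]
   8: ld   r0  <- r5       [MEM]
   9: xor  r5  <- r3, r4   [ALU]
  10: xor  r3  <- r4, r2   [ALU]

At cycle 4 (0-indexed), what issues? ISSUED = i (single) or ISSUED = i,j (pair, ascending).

ISSUED = 4

0. sub @i0  | RAW r0
1. add @i1  | RAW r2
2. mul @i2  | no-port MUL/MUL
3. mulh @i3  | RAW+WAW r5
4. and @i4  | RAW r5
5. sll/ld @i5,i6  | dual
6. ld @i7  | no-port MEM/MEM
7. ld/xor @i8,i9  | dual
8. xor @i10  | tail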